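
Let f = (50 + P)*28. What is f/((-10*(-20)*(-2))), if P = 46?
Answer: -168/25 ≈ -6.7200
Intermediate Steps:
f = 2688 (f = (50 + 46)*28 = 96*28 = 2688)
f/((-10*(-20)*(-2))) = 2688/((-10*(-20)*(-2))) = 2688/((200*(-2))) = 2688/(-400) = 2688*(-1/400) = -168/25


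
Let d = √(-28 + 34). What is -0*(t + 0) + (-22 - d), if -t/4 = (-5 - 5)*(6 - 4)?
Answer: -22 - √6 ≈ -24.449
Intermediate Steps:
d = √6 ≈ 2.4495
t = 80 (t = -4*(-5 - 5)*(6 - 4) = -(-40)*2 = -4*(-20) = 80)
-0*(t + 0) + (-22 - d) = -0*(80 + 0) + (-22 - √6) = -0*80 + (-22 - √6) = -102*0 + (-22 - √6) = 0 + (-22 - √6) = -22 - √6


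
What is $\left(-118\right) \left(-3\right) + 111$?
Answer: $465$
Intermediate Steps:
$\left(-118\right) \left(-3\right) + 111 = 354 + 111 = 465$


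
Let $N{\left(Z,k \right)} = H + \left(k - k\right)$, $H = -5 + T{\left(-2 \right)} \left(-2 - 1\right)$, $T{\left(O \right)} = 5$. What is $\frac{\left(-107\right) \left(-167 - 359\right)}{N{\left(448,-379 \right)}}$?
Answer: $- \frac{28141}{10} \approx -2814.1$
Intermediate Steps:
$H = -20$ ($H = -5 + 5 \left(-2 - 1\right) = -5 + 5 \left(-3\right) = -5 - 15 = -20$)
$N{\left(Z,k \right)} = -20$ ($N{\left(Z,k \right)} = -20 + \left(k - k\right) = -20 + 0 = -20$)
$\frac{\left(-107\right) \left(-167 - 359\right)}{N{\left(448,-379 \right)}} = \frac{\left(-107\right) \left(-167 - 359\right)}{-20} = \left(-107\right) \left(-526\right) \left(- \frac{1}{20}\right) = 56282 \left(- \frac{1}{20}\right) = - \frac{28141}{10}$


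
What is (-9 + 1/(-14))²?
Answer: 16129/196 ≈ 82.291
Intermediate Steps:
(-9 + 1/(-14))² = (-9 - 1/14)² = (-127/14)² = 16129/196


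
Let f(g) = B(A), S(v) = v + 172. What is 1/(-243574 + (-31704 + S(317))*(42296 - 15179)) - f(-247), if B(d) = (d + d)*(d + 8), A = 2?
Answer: -33868029161/846700729 ≈ -40.000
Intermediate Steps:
S(v) = 172 + v
B(d) = 2*d*(8 + d) (B(d) = (2*d)*(8 + d) = 2*d*(8 + d))
f(g) = 40 (f(g) = 2*2*(8 + 2) = 2*2*10 = 40)
1/(-243574 + (-31704 + S(317))*(42296 - 15179)) - f(-247) = 1/(-243574 + (-31704 + (172 + 317))*(42296 - 15179)) - 1*40 = 1/(-243574 + (-31704 + 489)*27117) - 40 = 1/(-243574 - 31215*27117) - 40 = 1/(-243574 - 846457155) - 40 = 1/(-846700729) - 40 = -1/846700729 - 40 = -33868029161/846700729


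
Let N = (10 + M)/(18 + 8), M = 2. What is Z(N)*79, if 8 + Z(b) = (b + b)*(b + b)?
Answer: -95432/169 ≈ -564.69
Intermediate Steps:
N = 6/13 (N = (10 + 2)/(18 + 8) = 12/26 = 12*(1/26) = 6/13 ≈ 0.46154)
Z(b) = -8 + 4*b² (Z(b) = -8 + (b + b)*(b + b) = -8 + (2*b)*(2*b) = -8 + 4*b²)
Z(N)*79 = (-8 + 4*(6/13)²)*79 = (-8 + 4*(36/169))*79 = (-8 + 144/169)*79 = -1208/169*79 = -95432/169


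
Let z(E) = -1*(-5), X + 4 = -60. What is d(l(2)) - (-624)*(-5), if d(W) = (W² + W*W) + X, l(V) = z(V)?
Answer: -3134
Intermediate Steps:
X = -64 (X = -4 - 60 = -64)
z(E) = 5
l(V) = 5
d(W) = -64 + 2*W² (d(W) = (W² + W*W) - 64 = (W² + W²) - 64 = 2*W² - 64 = -64 + 2*W²)
d(l(2)) - (-624)*(-5) = (-64 + 2*5²) - (-624)*(-5) = (-64 + 2*25) - 1*3120 = (-64 + 50) - 3120 = -14 - 3120 = -3134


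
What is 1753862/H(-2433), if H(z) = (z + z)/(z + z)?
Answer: 1753862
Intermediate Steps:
H(z) = 1 (H(z) = (2*z)/((2*z)) = (2*z)*(1/(2*z)) = 1)
1753862/H(-2433) = 1753862/1 = 1753862*1 = 1753862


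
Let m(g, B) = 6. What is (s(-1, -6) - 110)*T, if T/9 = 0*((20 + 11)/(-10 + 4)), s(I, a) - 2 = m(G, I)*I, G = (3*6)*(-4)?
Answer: 0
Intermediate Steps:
G = -72 (G = 18*(-4) = -72)
s(I, a) = 2 + 6*I
T = 0 (T = 9*(0*((20 + 11)/(-10 + 4))) = 9*(0*(31/(-6))) = 9*(0*(31*(-⅙))) = 9*(0*(-31/6)) = 9*0 = 0)
(s(-1, -6) - 110)*T = ((2 + 6*(-1)) - 110)*0 = ((2 - 6) - 110)*0 = (-4 - 110)*0 = -114*0 = 0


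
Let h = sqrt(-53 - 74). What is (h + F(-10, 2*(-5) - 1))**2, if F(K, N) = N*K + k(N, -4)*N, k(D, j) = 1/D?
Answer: (111 + I*sqrt(127))**2 ≈ 12194.0 + 2501.8*I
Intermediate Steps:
F(K, N) = 1 + K*N (F(K, N) = N*K + N/N = K*N + 1 = 1 + K*N)
h = I*sqrt(127) (h = sqrt(-127) = I*sqrt(127) ≈ 11.269*I)
(h + F(-10, 2*(-5) - 1))**2 = (I*sqrt(127) + (1 - 10*(2*(-5) - 1)))**2 = (I*sqrt(127) + (1 - 10*(-10 - 1)))**2 = (I*sqrt(127) + (1 - 10*(-11)))**2 = (I*sqrt(127) + (1 + 110))**2 = (I*sqrt(127) + 111)**2 = (111 + I*sqrt(127))**2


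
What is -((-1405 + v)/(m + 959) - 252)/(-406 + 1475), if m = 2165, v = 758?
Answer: 787895/3339556 ≈ 0.23593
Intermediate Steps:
-((-1405 + v)/(m + 959) - 252)/(-406 + 1475) = -((-1405 + 758)/(2165 + 959) - 252)/(-406 + 1475) = -(-647/3124 - 252)/1069 = -(-787895)/(3124*1069) = -1*(-787895/3339556) = 787895/3339556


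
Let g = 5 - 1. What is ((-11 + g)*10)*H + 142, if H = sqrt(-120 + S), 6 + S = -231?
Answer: 142 - 70*I*sqrt(357) ≈ 142.0 - 1322.6*I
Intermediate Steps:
S = -237 (S = -6 - 231 = -237)
g = 4
H = I*sqrt(357) (H = sqrt(-120 - 237) = sqrt(-357) = I*sqrt(357) ≈ 18.894*I)
((-11 + g)*10)*H + 142 = ((-11 + 4)*10)*(I*sqrt(357)) + 142 = (-7*10)*(I*sqrt(357)) + 142 = -70*I*sqrt(357) + 142 = 142 - 70*I*sqrt(357)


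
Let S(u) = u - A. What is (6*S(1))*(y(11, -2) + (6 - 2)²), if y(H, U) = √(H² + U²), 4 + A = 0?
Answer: 480 + 150*√5 ≈ 815.41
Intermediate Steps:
A = -4 (A = -4 + 0 = -4)
S(u) = 4 + u (S(u) = u - 1*(-4) = u + 4 = 4 + u)
(6*S(1))*(y(11, -2) + (6 - 2)²) = (6*(4 + 1))*(√(11² + (-2)²) + (6 - 2)²) = (6*5)*(√(121 + 4) + 4²) = 30*(√125 + 16) = 30*(5*√5 + 16) = 30*(16 + 5*√5) = 480 + 150*√5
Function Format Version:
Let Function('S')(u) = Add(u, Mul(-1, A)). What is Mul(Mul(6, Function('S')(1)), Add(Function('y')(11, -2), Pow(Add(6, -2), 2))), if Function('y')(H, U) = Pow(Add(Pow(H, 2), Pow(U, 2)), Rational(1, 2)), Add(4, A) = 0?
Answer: Add(480, Mul(150, Pow(5, Rational(1, 2)))) ≈ 815.41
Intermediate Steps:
A = -4 (A = Add(-4, 0) = -4)
Function('S')(u) = Add(4, u) (Function('S')(u) = Add(u, Mul(-1, -4)) = Add(u, 4) = Add(4, u))
Mul(Mul(6, Function('S')(1)), Add(Function('y')(11, -2), Pow(Add(6, -2), 2))) = Mul(Mul(6, Add(4, 1)), Add(Pow(Add(Pow(11, 2), Pow(-2, 2)), Rational(1, 2)), Pow(Add(6, -2), 2))) = Mul(Mul(6, 5), Add(Pow(Add(121, 4), Rational(1, 2)), Pow(4, 2))) = Mul(30, Add(Pow(125, Rational(1, 2)), 16)) = Mul(30, Add(Mul(5, Pow(5, Rational(1, 2))), 16)) = Mul(30, Add(16, Mul(5, Pow(5, Rational(1, 2))))) = Add(480, Mul(150, Pow(5, Rational(1, 2))))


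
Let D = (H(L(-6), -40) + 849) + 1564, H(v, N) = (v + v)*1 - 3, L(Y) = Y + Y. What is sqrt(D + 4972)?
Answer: sqrt(7358) ≈ 85.779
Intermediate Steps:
L(Y) = 2*Y
H(v, N) = -3 + 2*v (H(v, N) = (2*v)*1 - 3 = 2*v - 3 = -3 + 2*v)
D = 2386 (D = ((-3 + 2*(2*(-6))) + 849) + 1564 = ((-3 + 2*(-12)) + 849) + 1564 = ((-3 - 24) + 849) + 1564 = (-27 + 849) + 1564 = 822 + 1564 = 2386)
sqrt(D + 4972) = sqrt(2386 + 4972) = sqrt(7358)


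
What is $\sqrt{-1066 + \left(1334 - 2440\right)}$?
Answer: $2 i \sqrt{543} \approx 46.605 i$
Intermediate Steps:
$\sqrt{-1066 + \left(1334 - 2440\right)} = \sqrt{-1066 - 1106} = \sqrt{-2172} = 2 i \sqrt{543}$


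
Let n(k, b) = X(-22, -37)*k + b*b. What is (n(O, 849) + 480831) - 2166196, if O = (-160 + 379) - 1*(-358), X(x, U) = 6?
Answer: -961102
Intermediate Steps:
O = 577 (O = 219 + 358 = 577)
n(k, b) = b² + 6*k (n(k, b) = 6*k + b*b = 6*k + b² = b² + 6*k)
(n(O, 849) + 480831) - 2166196 = ((849² + 6*577) + 480831) - 2166196 = ((720801 + 3462) + 480831) - 2166196 = (724263 + 480831) - 2166196 = 1205094 - 2166196 = -961102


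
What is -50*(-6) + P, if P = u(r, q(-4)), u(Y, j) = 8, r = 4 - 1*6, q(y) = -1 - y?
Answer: 308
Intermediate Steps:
r = -2 (r = 4 - 6 = -2)
P = 8
-50*(-6) + P = -50*(-6) + 8 = 300 + 8 = 308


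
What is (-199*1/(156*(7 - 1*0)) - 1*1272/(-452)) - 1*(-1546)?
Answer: 191094985/123396 ≈ 1548.6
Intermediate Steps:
(-199*1/(156*(7 - 1*0)) - 1*1272/(-452)) - 1*(-1546) = (-199*1/(156*(7 + 0)) - 1272*(-1/452)) + 1546 = (-199/((13*7)*12) + 318/113) + 1546 = (-199/(91*12) + 318/113) + 1546 = (-199/1092 + 318/113) + 1546 = 324769/123396 + 1546 = 191094985/123396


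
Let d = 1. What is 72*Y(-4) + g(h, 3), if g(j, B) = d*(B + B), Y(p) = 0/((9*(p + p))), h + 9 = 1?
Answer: 6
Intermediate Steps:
h = -8 (h = -9 + 1 = -8)
Y(p) = 0 (Y(p) = 0/((9*(2*p))) = 0/((18*p)) = 0*(1/(18*p)) = 0)
g(j, B) = 2*B (g(j, B) = 1*(B + B) = 1*(2*B) = 2*B)
72*Y(-4) + g(h, 3) = 72*0 + 2*3 = 0 + 6 = 6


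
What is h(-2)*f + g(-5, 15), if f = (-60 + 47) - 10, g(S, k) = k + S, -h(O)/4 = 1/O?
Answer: -36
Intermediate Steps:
h(O) = -4/O
g(S, k) = S + k
f = -23 (f = -13 - 10 = -23)
h(-2)*f + g(-5, 15) = -4/(-2)*(-23) + (-5 + 15) = -4*(-1/2)*(-23) + 10 = 2*(-23) + 10 = -46 + 10 = -36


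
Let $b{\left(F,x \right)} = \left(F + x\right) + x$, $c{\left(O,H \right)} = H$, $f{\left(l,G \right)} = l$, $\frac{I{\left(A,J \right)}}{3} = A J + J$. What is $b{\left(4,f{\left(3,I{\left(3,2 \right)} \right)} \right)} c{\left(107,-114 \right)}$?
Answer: $-1140$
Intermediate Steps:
$I{\left(A,J \right)} = 3 J + 3 A J$ ($I{\left(A,J \right)} = 3 \left(A J + J\right) = 3 \left(J + A J\right) = 3 J + 3 A J$)
$b{\left(F,x \right)} = F + 2 x$
$b{\left(4,f{\left(3,I{\left(3,2 \right)} \right)} \right)} c{\left(107,-114 \right)} = \left(4 + 2 \cdot 3\right) \left(-114\right) = \left(4 + 6\right) \left(-114\right) = 10 \left(-114\right) = -1140$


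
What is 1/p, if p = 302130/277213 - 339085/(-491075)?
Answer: 27226474795/48473451971 ≈ 0.56168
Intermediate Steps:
p = 48473451971/27226474795 (p = 302130*(1/277213) - 339085*(-1/491075) = 302130/277213 + 67817/98215 = 48473451971/27226474795 ≈ 1.7804)
1/p = 1/(48473451971/27226474795) = 27226474795/48473451971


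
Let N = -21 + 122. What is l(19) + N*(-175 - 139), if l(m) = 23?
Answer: -31691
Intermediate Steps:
N = 101
l(19) + N*(-175 - 139) = 23 + 101*(-175 - 139) = 23 + 101*(-314) = 23 - 31714 = -31691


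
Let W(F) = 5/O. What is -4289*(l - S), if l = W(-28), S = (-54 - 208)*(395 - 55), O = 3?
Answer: -1146213805/3 ≈ -3.8207e+8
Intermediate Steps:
S = -89080 (S = -262*340 = -89080)
W(F) = 5/3
l = 5/3 ≈ 1.6667
-4289*(l - S) = -4289*(5/3 - 1*(-89080)) = -4289*(5/3 + 89080) = -4289*267245/3 = -1146213805/3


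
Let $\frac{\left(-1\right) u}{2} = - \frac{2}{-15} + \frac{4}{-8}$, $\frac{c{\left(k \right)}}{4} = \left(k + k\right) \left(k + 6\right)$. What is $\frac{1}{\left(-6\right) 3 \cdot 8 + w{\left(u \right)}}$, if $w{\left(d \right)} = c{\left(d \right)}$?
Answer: $- \frac{225}{23512} \approx -0.0095696$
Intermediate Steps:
$c{\left(k \right)} = 8 k \left(6 + k\right)$ ($c{\left(k \right)} = 4 \left(k + k\right) \left(k + 6\right) = 4 \cdot 2 k \left(6 + k\right) = 8 k \left(6 + k\right)$)
$u = \frac{11}{15}$ ($u = - 2 \left(- \frac{2}{-15} + \frac{4}{-8}\right) = - 2 \left(\left(-2\right) \left(- \frac{1}{15}\right) + 4 \left(- \frac{1}{8}\right)\right) = - 2 \left(\frac{2}{15} - \frac{1}{2}\right) = \left(-2\right) \left(- \frac{11}{30}\right) = \frac{11}{15} \approx 0.73333$)
$w{\left(d \right)} = 8 d \left(6 + d\right)$
$\frac{1}{\left(-6\right) 3 \cdot 8 + w{\left(u \right)}} = \frac{1}{\left(-6\right) 3 \cdot 8 + 8 \cdot \frac{11}{15} \left(6 + \frac{11}{15}\right)} = \frac{1}{\left(-18\right) 8 + 8 \cdot \frac{11}{15} \cdot \frac{101}{15}} = \frac{1}{-144 + \frac{8888}{225}} = \frac{1}{- \frac{23512}{225}} = - \frac{225}{23512}$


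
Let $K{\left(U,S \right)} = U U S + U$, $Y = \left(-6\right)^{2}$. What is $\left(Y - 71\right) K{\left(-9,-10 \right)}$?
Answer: $28665$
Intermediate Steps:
$Y = 36$
$K{\left(U,S \right)} = U + S U^{2}$ ($K{\left(U,S \right)} = U^{2} S + U = S U^{2} + U = U + S U^{2}$)
$\left(Y - 71\right) K{\left(-9,-10 \right)} = \left(36 - 71\right) \left(- 9 \left(1 - -90\right)\right) = - 35 \left(- 9 \left(1 + 90\right)\right) = - 35 \left(\left(-9\right) 91\right) = \left(-35\right) \left(-819\right) = 28665$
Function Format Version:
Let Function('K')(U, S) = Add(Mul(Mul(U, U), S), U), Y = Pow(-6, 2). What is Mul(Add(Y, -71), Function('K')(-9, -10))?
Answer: 28665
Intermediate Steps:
Y = 36
Function('K')(U, S) = Add(U, Mul(S, Pow(U, 2))) (Function('K')(U, S) = Add(Mul(Pow(U, 2), S), U) = Add(Mul(S, Pow(U, 2)), U) = Add(U, Mul(S, Pow(U, 2))))
Mul(Add(Y, -71), Function('K')(-9, -10)) = Mul(Add(36, -71), Mul(-9, Add(1, Mul(-10, -9)))) = Mul(-35, Mul(-9, Add(1, 90))) = Mul(-35, Mul(-9, 91)) = Mul(-35, -819) = 28665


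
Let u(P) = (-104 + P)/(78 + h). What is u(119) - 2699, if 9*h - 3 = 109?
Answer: -2196851/814 ≈ -2698.8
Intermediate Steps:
h = 112/9 (h = ⅓ + (⅑)*109 = ⅓ + 109/9 = 112/9 ≈ 12.444)
u(P) = -468/407 + 9*P/814 (u(P) = (-104 + P)/(78 + 112/9) = (-104 + P)/(814/9) = (-104 + P)*(9/814) = -468/407 + 9*P/814)
u(119) - 2699 = (-468/407 + (9/814)*119) - 2699 = (-468/407 + 1071/814) - 2699 = 135/814 - 2699 = -2196851/814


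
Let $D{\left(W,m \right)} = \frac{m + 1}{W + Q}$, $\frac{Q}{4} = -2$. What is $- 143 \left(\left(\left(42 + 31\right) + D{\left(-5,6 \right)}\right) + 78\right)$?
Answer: $-21516$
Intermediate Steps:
$Q = -8$ ($Q = 4 \left(-2\right) = -8$)
$D{\left(W,m \right)} = \frac{1 + m}{-8 + W}$ ($D{\left(W,m \right)} = \frac{m + 1}{W - 8} = \frac{1 + m}{-8 + W}$)
$- 143 \left(\left(\left(42 + 31\right) + D{\left(-5,6 \right)}\right) + 78\right) = - 143 \left(\left(\left(42 + 31\right) + \frac{1 + 6}{-8 - 5}\right) + 78\right) = - 143 \left(\left(73 + \frac{1}{-13} \cdot 7\right) + 78\right) = - 143 \left(\left(73 - \frac{7}{13}\right) + 78\right) = - 143 \left(\frac{942}{13} + 78\right) = \left(-143\right) \frac{1956}{13} = -21516$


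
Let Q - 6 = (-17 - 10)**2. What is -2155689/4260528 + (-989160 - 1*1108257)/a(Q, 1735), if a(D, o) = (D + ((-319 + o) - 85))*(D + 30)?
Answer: -228576828959/124698553680 ≈ -1.8330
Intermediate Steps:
Q = 735 (Q = 6 + (-17 - 10)**2 = 6 + (-27)**2 = 6 + 729 = 735)
a(D, o) = (30 + D)*(-404 + D + o) (a(D, o) = (D + (-404 + o))*(30 + D) = (-404 + D + o)*(30 + D) = (30 + D)*(-404 + D + o))
-2155689/4260528 + (-989160 - 1*1108257)/a(Q, 1735) = -2155689/4260528 + (-989160 - 1*1108257)/(-12120 + 735**2 - 374*735 + 30*1735 + 735*1735) = -2155689*1/4260528 + (-989160 - 1108257)/(-12120 + 540225 - 274890 + 52050 + 1275225) = -239521/473392 - 2097417/1580490 = -239521/473392 - 2097417*1/1580490 = -239521/473392 - 699139/526830 = -228576828959/124698553680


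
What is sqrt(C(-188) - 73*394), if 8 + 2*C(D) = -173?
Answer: I*sqrt(115410)/2 ≈ 169.86*I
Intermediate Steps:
C(D) = -181/2 (C(D) = -4 + (1/2)*(-173) = -4 - 173/2 = -181/2)
sqrt(C(-188) - 73*394) = sqrt(-181/2 - 73*394) = sqrt(-181/2 - 28762) = sqrt(-57705/2) = I*sqrt(115410)/2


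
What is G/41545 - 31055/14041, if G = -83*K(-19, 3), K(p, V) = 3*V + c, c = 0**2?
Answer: -1300668602/583333345 ≈ -2.2297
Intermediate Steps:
c = 0
K(p, V) = 3*V (K(p, V) = 3*V + 0 = 3*V)
G = -747 (G = -249*3 = -83*9 = -747)
G/41545 - 31055/14041 = -747/41545 - 31055/14041 = -1300668602/583333345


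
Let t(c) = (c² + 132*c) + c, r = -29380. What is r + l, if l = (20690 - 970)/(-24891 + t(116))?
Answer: -117294620/3993 ≈ -29375.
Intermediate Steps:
t(c) = c² + 133*c
l = 19720/3993 (l = (20690 - 970)/(-24891 + 116*(133 + 116)) = 19720/(-24891 + 116*249) = 19720/(-24891 + 28884) = 19720/3993 ≈ 4.9386)
r + l = -29380 + 19720/3993 = -117294620/3993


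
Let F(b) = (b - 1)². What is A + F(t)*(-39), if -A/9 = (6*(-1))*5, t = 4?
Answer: -81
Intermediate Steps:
A = 270 (A = -9*6*(-1)*5 = -(-54)*5 = -9*(-30) = 270)
F(b) = (-1 + b)²
A + F(t)*(-39) = 270 + (-1 + 4)²*(-39) = 270 + 3²*(-39) = 270 + 9*(-39) = 270 - 351 = -81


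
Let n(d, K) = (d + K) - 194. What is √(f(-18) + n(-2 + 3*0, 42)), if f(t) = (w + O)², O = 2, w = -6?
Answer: I*√138 ≈ 11.747*I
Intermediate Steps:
n(d, K) = -194 + K + d (n(d, K) = (K + d) - 194 = -194 + K + d)
f(t) = 16 (f(t) = (-6 + 2)² = (-4)² = 16)
√(f(-18) + n(-2 + 3*0, 42)) = √(16 + (-194 + 42 + (-2 + 3*0))) = √(16 + (-194 + 42 + (-2 + 0))) = √(16 + (-194 + 42 - 2)) = √(16 - 154) = √(-138) = I*√138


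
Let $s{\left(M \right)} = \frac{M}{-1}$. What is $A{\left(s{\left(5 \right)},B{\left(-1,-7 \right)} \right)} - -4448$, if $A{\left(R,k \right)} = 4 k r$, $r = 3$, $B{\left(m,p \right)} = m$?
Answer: $4436$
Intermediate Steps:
$s{\left(M \right)} = - M$ ($s{\left(M \right)} = M \left(-1\right) = - M$)
$A{\left(R,k \right)} = 12 k$ ($A{\left(R,k \right)} = 4 k 3 = 12 k$)
$A{\left(s{\left(5 \right)},B{\left(-1,-7 \right)} \right)} - -4448 = 12 \left(-1\right) - -4448 = -12 + 4448 = 4436$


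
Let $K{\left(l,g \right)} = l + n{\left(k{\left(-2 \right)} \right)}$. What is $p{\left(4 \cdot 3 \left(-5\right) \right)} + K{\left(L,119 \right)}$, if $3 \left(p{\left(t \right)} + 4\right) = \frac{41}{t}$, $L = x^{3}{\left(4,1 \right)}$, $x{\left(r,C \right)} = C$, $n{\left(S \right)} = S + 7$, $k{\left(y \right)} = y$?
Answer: $\frac{319}{180} \approx 1.7722$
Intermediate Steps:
$n{\left(S \right)} = 7 + S$
$L = 1$ ($L = 1^{3} = 1$)
$K{\left(l,g \right)} = 5 + l$ ($K{\left(l,g \right)} = l + \left(7 - 2\right) = l + 5 = 5 + l$)
$p{\left(t \right)} = -4 + \frac{41}{3 t}$ ($p{\left(t \right)} = -4 + \frac{41 \frac{1}{t}}{3} = -4 + \frac{41}{3 t}$)
$p{\left(4 \cdot 3 \left(-5\right) \right)} + K{\left(L,119 \right)} = \left(-4 + \frac{41}{3 \cdot 4 \cdot 3 \left(-5\right)}\right) + \left(5 + 1\right) = \left(-4 + \frac{41}{3 \cdot 12 \left(-5\right)}\right) + 6 = \left(-4 + \frac{41}{3 \left(-60\right)}\right) + 6 = \left(-4 + \frac{41}{3} \left(- \frac{1}{60}\right)\right) + 6 = \left(-4 - \frac{41}{180}\right) + 6 = - \frac{761}{180} + 6 = \frac{319}{180}$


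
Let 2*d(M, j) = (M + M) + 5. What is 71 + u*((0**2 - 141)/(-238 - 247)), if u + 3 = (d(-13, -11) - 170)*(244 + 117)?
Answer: -18307237/970 ≈ -18873.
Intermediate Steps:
d(M, j) = 5/2 + M (d(M, j) = ((M + M) + 5)/2 = (2*M + 5)/2 = (5 + 2*M)/2 = 5/2 + M)
u = -130327/2 (u = -3 + ((5/2 - 13) - 170)*(244 + 117) = -3 + (-21/2 - 170)*361 = -3 - 361/2*361 = -3 - 130321/2 = -130327/2 ≈ -65164.)
71 + u*((0**2 - 141)/(-238 - 247)) = 71 - 130327*(0**2 - 141)/(2*(-238 - 247)) = 71 - 130327*(0 - 141)/(2*(-485)) = 71 - (-18376107)*(-1)/(2*485) = 71 - 130327/2*141/485 = 71 - 18376107/970 = -18307237/970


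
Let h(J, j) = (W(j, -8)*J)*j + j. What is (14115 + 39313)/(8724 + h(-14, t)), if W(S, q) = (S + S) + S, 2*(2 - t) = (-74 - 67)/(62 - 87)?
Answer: 33392500/5434337 ≈ 6.1447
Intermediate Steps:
t = -41/50 (t = 2 - (-74 - 67)/(2*(62 - 87)) = 2 - (-141)/(2*(-25)) = 2 - (-141)*(-1)/(2*25) = 2 - 1/2*141/25 = 2 - 141/50 = -41/50 ≈ -0.82000)
W(S, q) = 3*S (W(S, q) = 2*S + S = 3*S)
h(J, j) = j + 3*J*j**2 (h(J, j) = ((3*j)*J)*j + j = (3*J*j)*j + j = 3*J*j**2 + j = j + 3*J*j**2)
(14115 + 39313)/(8724 + h(-14, t)) = (14115 + 39313)/(8724 - 41*(1 + 3*(-14)*(-41/50))/50) = 53428/(8724 - 41*(1 + 861/25)/50) = 53428/(8724 - 41/50*886/25) = 53428/(8724 - 18163/625) = 53428/(5434337/625) = 53428*(625/5434337) = 33392500/5434337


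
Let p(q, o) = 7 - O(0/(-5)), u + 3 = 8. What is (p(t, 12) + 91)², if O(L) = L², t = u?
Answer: 9604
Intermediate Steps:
u = 5 (u = -3 + 8 = 5)
t = 5
p(q, o) = 7 (p(q, o) = 7 - (0/(-5))² = 7 - (0*(-⅕))² = 7 - 1*0² = 7 - 1*0 = 7 + 0 = 7)
(p(t, 12) + 91)² = (7 + 91)² = 98² = 9604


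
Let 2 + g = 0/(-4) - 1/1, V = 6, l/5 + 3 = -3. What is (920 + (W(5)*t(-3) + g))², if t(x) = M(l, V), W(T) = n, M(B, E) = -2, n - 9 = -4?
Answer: 822649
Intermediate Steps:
l = -30 (l = -15 + 5*(-3) = -15 - 15 = -30)
n = 5 (n = 9 - 4 = 5)
W(T) = 5
g = -3 (g = -2 + (0/(-4) - 1/1) = -2 + (0*(-¼) - 1*1) = -2 + (0 - 1) = -2 - 1 = -3)
t(x) = -2
(920 + (W(5)*t(-3) + g))² = (920 + (5*(-2) - 3))² = (920 + (-10 - 3))² = (920 - 13)² = 907² = 822649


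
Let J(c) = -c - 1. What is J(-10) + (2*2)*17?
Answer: 77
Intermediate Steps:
J(c) = -1 - c
J(-10) + (2*2)*17 = (-1 - 1*(-10)) + (2*2)*17 = (-1 + 10) + 4*17 = 9 + 68 = 77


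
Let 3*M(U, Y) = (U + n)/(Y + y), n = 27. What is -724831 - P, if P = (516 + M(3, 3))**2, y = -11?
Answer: -15836777/16 ≈ -9.8980e+5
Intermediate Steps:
M(U, Y) = (27 + U)/(3*(-11 + Y)) (M(U, Y) = ((U + 27)/(Y - 11))/3 = ((27 + U)/(-11 + Y))/3 = (27 + U)/(3*(-11 + Y)))
P = 4239481/16 (P = (516 + (27 + 3)/(3*(-11 + 3)))**2 = (516 + (1/3)*30/(-8))**2 = (516 + (1/3)*(-1/8)*30)**2 = (516 - 5/4)**2 = (2059/4)**2 = 4239481/16 ≈ 2.6497e+5)
-724831 - P = -724831 - 1*4239481/16 = -724831 - 4239481/16 = -15836777/16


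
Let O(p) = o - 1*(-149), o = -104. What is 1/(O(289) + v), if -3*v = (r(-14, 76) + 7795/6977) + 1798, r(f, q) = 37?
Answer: -20931/11868695 ≈ -0.0017635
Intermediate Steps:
O(p) = 45 (O(p) = -104 - 1*(-149) = -104 + 149 = 45)
v = -12810590/20931 (v = -((37 + 7795/6977) + 1798)/3 = -(265944/6977 + 1798)/3 = -1/3*12810590/6977 = -12810590/20931 ≈ -612.04)
1/(O(289) + v) = 1/(45 - 12810590/20931) = 1/(-11868695/20931) = -20931/11868695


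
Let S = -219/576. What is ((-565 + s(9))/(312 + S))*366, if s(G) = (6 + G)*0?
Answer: -39703680/59831 ≈ -663.60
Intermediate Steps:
S = -73/192 (S = -219*1/576 = -73/192 ≈ -0.38021)
s(G) = 0
((-565 + s(9))/(312 + S))*366 = ((-565 + 0)/(312 - 73/192))*366 = -565/59831/192*366 = -565*192/59831*366 = -108480/59831*366 = -39703680/59831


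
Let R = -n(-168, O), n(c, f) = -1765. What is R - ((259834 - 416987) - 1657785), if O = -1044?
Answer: 1816703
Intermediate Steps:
R = 1765 (R = -1*(-1765) = 1765)
R - ((259834 - 416987) - 1657785) = 1765 - ((259834 - 416987) - 1657785) = 1765 - (-157153 - 1657785) = 1765 - 1*(-1814938) = 1765 + 1814938 = 1816703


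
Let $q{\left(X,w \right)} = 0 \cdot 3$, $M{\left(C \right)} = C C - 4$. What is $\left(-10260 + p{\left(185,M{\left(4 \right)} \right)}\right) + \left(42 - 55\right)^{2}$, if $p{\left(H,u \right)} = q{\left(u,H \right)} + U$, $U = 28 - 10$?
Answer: $-10073$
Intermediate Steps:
$M{\left(C \right)} = -4 + C^{2}$ ($M{\left(C \right)} = C^{2} - 4 = -4 + C^{2}$)
$q{\left(X,w \right)} = 0$
$U = 18$
$p{\left(H,u \right)} = 18$ ($p{\left(H,u \right)} = 0 + 18 = 18$)
$\left(-10260 + p{\left(185,M{\left(4 \right)} \right)}\right) + \left(42 - 55\right)^{2} = \left(-10260 + 18\right) + \left(42 - 55\right)^{2} = -10242 + \left(-13\right)^{2} = -10242 + 169 = -10073$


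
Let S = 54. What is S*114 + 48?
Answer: 6204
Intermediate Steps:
S*114 + 48 = 54*114 + 48 = 6156 + 48 = 6204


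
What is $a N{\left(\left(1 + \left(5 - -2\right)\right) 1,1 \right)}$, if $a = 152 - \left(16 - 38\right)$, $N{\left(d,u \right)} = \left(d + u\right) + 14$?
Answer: $4002$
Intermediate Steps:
$N{\left(d,u \right)} = 14 + d + u$
$a = 174$ ($a = 152 - \left(16 - 38\right) = 152 - -22 = 152 + 22 = 174$)
$a N{\left(\left(1 + \left(5 - -2\right)\right) 1,1 \right)} = 174 \left(14 + \left(1 + \left(5 - -2\right)\right) 1 + 1\right) = 174 \left(14 + \left(1 + \left(5 + 2\right)\right) 1 + 1\right) = 174 \left(14 + \left(1 + 7\right) 1 + 1\right) = 174 \left(14 + 8 \cdot 1 + 1\right) = 174 \left(14 + 8 + 1\right) = 174 \cdot 23 = 4002$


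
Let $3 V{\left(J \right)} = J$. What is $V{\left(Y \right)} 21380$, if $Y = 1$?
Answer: $\frac{21380}{3} \approx 7126.7$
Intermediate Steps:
$V{\left(J \right)} = \frac{J}{3}$
$V{\left(Y \right)} 21380 = \frac{1}{3} \cdot 1 \cdot 21380 = \frac{1}{3} \cdot 21380 = \frac{21380}{3}$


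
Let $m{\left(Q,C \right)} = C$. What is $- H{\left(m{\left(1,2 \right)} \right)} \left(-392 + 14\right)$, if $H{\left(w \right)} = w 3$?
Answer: $2268$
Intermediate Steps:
$H{\left(w \right)} = 3 w$
$- H{\left(m{\left(1,2 \right)} \right)} \left(-392 + 14\right) = - 3 \cdot 2 \left(-392 + 14\right) = \left(-1\right) 6 \left(-378\right) = \left(-6\right) \left(-378\right) = 2268$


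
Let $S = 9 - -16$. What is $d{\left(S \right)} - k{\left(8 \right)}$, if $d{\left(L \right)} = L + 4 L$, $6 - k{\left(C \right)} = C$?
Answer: $127$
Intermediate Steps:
$k{\left(C \right)} = 6 - C$
$S = 25$ ($S = 9 + 16 = 25$)
$d{\left(L \right)} = 5 L$
$d{\left(S \right)} - k{\left(8 \right)} = 5 \cdot 25 - \left(6 - 8\right) = 125 - \left(6 - 8\right) = 125 - -2 = 125 + 2 = 127$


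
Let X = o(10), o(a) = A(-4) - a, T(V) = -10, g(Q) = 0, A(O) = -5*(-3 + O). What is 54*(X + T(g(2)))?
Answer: 810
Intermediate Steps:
A(O) = 15 - 5*O
o(a) = 35 - a (o(a) = (15 - 5*(-4)) - a = (15 + 20) - a = 35 - a)
X = 25 (X = 35 - 1*10 = 35 - 10 = 25)
54*(X + T(g(2))) = 54*(25 - 10) = 54*15 = 810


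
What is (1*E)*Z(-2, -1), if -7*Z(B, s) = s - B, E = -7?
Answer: 1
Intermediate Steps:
Z(B, s) = -s/7 + B/7 (Z(B, s) = -(s - B)/7 = -s/7 + B/7)
(1*E)*Z(-2, -1) = (1*(-7))*(-⅐*(-1) + (⅐)*(-2)) = -7*(⅐ - 2/7) = -7*(-⅐) = 1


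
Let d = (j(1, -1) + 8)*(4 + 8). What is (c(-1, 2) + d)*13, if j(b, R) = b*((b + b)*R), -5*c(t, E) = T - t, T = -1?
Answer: 936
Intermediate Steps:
c(t, E) = ⅕ + t/5 (c(t, E) = -(-1 - t)/5 = ⅕ + t/5)
j(b, R) = 2*R*b² (j(b, R) = b*((2*b)*R) = b*(2*R*b) = 2*R*b²)
d = 72 (d = (2*(-1)*1² + 8)*(4 + 8) = (2*(-1)*1 + 8)*12 = (-2 + 8)*12 = 6*12 = 72)
(c(-1, 2) + d)*13 = ((⅕ + (⅕)*(-1)) + 72)*13 = ((⅕ - ⅕) + 72)*13 = (0 + 72)*13 = 72*13 = 936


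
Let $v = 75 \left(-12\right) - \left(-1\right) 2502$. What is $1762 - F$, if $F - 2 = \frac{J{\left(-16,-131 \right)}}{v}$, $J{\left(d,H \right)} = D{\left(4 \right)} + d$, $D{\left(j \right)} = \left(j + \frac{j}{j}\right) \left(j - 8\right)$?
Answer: $\frac{156642}{89} \approx 1760.0$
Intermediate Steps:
$D{\left(j \right)} = \left(1 + j\right) \left(-8 + j\right)$ ($D{\left(j \right)} = \left(j + 1\right) \left(-8 + j\right) = \left(1 + j\right) \left(-8 + j\right)$)
$J{\left(d,H \right)} = -20 + d$ ($J{\left(d,H \right)} = \left(-8 + 4^{2} - 28\right) + d = \left(-8 + 16 - 28\right) + d = -20 + d$)
$v = 1602$ ($v = -900 - -2502 = -900 + 2502 = 1602$)
$F = \frac{176}{89}$ ($F = 2 + \frac{-20 - 16}{1602} = 2 - \frac{2}{89} = \frac{176}{89} \approx 1.9775$)
$1762 - F = 1762 - \frac{176}{89} = \frac{156642}{89}$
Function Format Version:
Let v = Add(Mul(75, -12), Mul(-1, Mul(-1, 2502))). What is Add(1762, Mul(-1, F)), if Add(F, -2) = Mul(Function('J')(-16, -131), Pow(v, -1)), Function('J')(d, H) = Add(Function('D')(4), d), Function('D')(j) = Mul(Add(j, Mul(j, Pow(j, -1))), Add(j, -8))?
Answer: Rational(156642, 89) ≈ 1760.0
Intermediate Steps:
Function('D')(j) = Mul(Add(1, j), Add(-8, j)) (Function('D')(j) = Mul(Add(j, 1), Add(-8, j)) = Mul(Add(1, j), Add(-8, j)))
Function('J')(d, H) = Add(-20, d) (Function('J')(d, H) = Add(Add(-8, Pow(4, 2), Mul(-7, 4)), d) = Add(Add(-8, 16, -28), d) = Add(-20, d))
v = 1602 (v = Add(-900, Mul(-1, -2502)) = Add(-900, 2502) = 1602)
F = Rational(176, 89) (F = Add(2, Mul(Add(-20, -16), Pow(1602, -1))) = Add(2, Mul(-36, Rational(1, 1602))) = Add(2, Rational(-2, 89)) = Rational(176, 89) ≈ 1.9775)
Add(1762, Mul(-1, F)) = Add(1762, Mul(-1, Rational(176, 89))) = Add(1762, Rational(-176, 89)) = Rational(156642, 89)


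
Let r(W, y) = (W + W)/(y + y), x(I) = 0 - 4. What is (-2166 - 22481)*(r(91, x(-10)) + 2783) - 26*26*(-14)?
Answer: -272089671/4 ≈ -6.8022e+7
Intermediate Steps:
x(I) = -4
r(W, y) = W/y (r(W, y) = (2*W)/((2*y)) = (2*W)*(1/(2*y)) = W/y)
(-2166 - 22481)*(r(91, x(-10)) + 2783) - 26*26*(-14) = (-2166 - 22481)*(91/(-4) + 2783) - 26*26*(-14) = -24647*(91*(-1/4) + 2783) - 676*(-14) = -24647*(-91/4 + 2783) - 1*(-9464) = -24647*11041/4 + 9464 = -272127527/4 + 9464 = -272089671/4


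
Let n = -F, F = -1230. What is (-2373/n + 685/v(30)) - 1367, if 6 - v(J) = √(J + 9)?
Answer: -1122961/410 - 685*√39/3 ≈ -4164.9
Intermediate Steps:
n = 1230 (n = -1*(-1230) = 1230)
v(J) = 6 - √(9 + J) (v(J) = 6 - √(J + 9) = 6 - √(9 + J))
(-2373/n + 685/v(30)) - 1367 = (-2373/1230 + 685/(6 - √(9 + 30))) - 1367 = (-2373*1/1230 + 685/(6 - √39)) - 1367 = (-791/410 + 685/(6 - √39)) - 1367 = -561261/410 + 685/(6 - √39)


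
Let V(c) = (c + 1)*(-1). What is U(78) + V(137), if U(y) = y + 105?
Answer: 45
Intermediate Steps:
V(c) = -1 - c (V(c) = (1 + c)*(-1) = -1 - c)
U(y) = 105 + y
U(78) + V(137) = (105 + 78) + (-1 - 1*137) = 183 + (-1 - 137) = 183 - 138 = 45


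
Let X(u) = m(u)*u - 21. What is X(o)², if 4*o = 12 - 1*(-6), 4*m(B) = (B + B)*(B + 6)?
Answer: 1863225/256 ≈ 7278.2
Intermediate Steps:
m(B) = B*(6 + B)/2 (m(B) = ((B + B)*(B + 6))/4 = ((2*B)*(6 + B))/4 = (2*B*(6 + B))/4 = B*(6 + B)/2)
o = 9/2 (o = (12 - 1*(-6))/4 = (12 + 6)/4 = (¼)*18 = 9/2 ≈ 4.5000)
X(u) = -21 + u²*(6 + u)/2 (X(u) = (u*(6 + u)/2)*u - 21 = u²*(6 + u)/2 - 21 = -21 + u²*(6 + u)/2)
X(o)² = (-21 + (9/2)²*(6 + 9/2)/2)² = (-21 + (½)*(81/4)*(21/2))² = (-21 + 1701/16)² = (1365/16)² = 1863225/256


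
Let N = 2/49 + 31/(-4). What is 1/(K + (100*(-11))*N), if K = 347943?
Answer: 49/17464732 ≈ 2.8057e-6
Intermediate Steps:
N = -1511/196 (N = 2*(1/49) + 31*(-¼) = 2/49 - 31/4 = -1511/196 ≈ -7.7092)
1/(K + (100*(-11))*N) = 1/(347943 + (100*(-11))*(-1511/196)) = 1/(347943 - 1100*(-1511/196)) = 1/(347943 + 415525/49) = 1/(17464732/49) = 49/17464732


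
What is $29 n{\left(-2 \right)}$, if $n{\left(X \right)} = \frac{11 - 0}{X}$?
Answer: $- \frac{319}{2} \approx -159.5$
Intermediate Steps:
$n{\left(X \right)} = \frac{11}{X}$ ($n{\left(X \right)} = \frac{11 + 0}{X} = \frac{11}{X}$)
$29 n{\left(-2 \right)} = 29 \frac{11}{-2} = 29 \cdot 11 \left(- \frac{1}{2}\right) = 29 \left(- \frac{11}{2}\right) = - \frac{319}{2}$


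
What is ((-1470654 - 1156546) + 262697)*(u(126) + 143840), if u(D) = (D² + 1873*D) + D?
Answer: -935964867520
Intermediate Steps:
u(D) = D² + 1874*D
((-1470654 - 1156546) + 262697)*(u(126) + 143840) = ((-1470654 - 1156546) + 262697)*(126*(1874 + 126) + 143840) = (-2627200 + 262697)*(126*2000 + 143840) = -2364503*(252000 + 143840) = -2364503*395840 = -935964867520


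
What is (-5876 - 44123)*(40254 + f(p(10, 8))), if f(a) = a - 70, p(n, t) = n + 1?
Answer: -2009709805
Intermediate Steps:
p(n, t) = 1 + n
f(a) = -70 + a
(-5876 - 44123)*(40254 + f(p(10, 8))) = (-5876 - 44123)*(40254 + (-70 + (1 + 10))) = -49999*(40254 + (-70 + 11)) = -49999*(40254 - 59) = -49999*40195 = -2009709805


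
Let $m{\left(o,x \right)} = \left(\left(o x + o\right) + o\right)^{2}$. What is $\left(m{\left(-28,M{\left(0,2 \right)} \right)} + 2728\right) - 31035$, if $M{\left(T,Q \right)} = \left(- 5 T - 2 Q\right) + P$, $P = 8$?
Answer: $-83$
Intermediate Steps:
$M{\left(T,Q \right)} = 8 - 5 T - 2 Q$ ($M{\left(T,Q \right)} = \left(- 5 T - 2 Q\right) + 8 = 8 - 5 T - 2 Q$)
$m{\left(o,x \right)} = \left(2 o + o x\right)^{2}$ ($m{\left(o,x \right)} = \left(\left(o + o x\right) + o\right)^{2} = \left(2 o + o x\right)^{2}$)
$\left(m{\left(-28,M{\left(0,2 \right)} \right)} + 2728\right) - 31035 = \left(\left(-28\right)^{2} \left(2 - -4\right)^{2} + 2728\right) - 31035 = \left(784 \left(2 + \left(8 + 0 - 4\right)\right)^{2} + 2728\right) - 31035 = \left(784 \left(2 + 4\right)^{2} + 2728\right) - 31035 = \left(784 \cdot 6^{2} + 2728\right) - 31035 = \left(784 \cdot 36 + 2728\right) - 31035 = \left(28224 + 2728\right) - 31035 = 30952 - 31035 = -83$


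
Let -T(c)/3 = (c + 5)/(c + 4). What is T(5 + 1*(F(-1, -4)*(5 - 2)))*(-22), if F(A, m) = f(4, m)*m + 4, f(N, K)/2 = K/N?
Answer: 1012/15 ≈ 67.467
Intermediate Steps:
f(N, K) = 2*K/N (f(N, K) = 2*(K/N) = 2*K/N)
F(A, m) = 4 + m**2/2 (F(A, m) = (2*m/4)*m + 4 = (2*m*(1/4))*m + 4 = (m/2)*m + 4 = m**2/2 + 4 = 4 + m**2/2)
T(c) = -3*(5 + c)/(4 + c) (T(c) = -3*(c + 5)/(c + 4) = -3*(5 + c)/(4 + c))
T(5 + 1*(F(-1, -4)*(5 - 2)))*(-22) = (3*(-5 - (5 + 1*((4 + (1/2)*(-4)**2)*(5 - 2))))/(4 + (5 + 1*((4 + (1/2)*(-4)**2)*(5 - 2)))))*(-22) = (3*(-5 - (5 + 1*((4 + (1/2)*16)*3)))/(4 + (5 + 1*((4 + (1/2)*16)*3))))*(-22) = (3*(-5 - (5 + 1*((4 + 8)*3)))/(4 + (5 + 1*((4 + 8)*3))))*(-22) = (3*(-5 - (5 + 1*(12*3)))/(4 + (5 + 1*(12*3))))*(-22) = (3*(-5 - (5 + 1*36))/(4 + (5 + 1*36)))*(-22) = (3*(-5 - (5 + 36))/(4 + (5 + 36)))*(-22) = (3*(-5 - 1*41)/(4 + 41))*(-22) = (3*(-5 - 41)/45)*(-22) = (3*(1/45)*(-46))*(-22) = -46/15*(-22) = 1012/15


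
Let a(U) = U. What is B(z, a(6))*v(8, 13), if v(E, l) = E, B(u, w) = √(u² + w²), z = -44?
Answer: 16*√493 ≈ 355.26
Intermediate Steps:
B(z, a(6))*v(8, 13) = √((-44)² + 6²)*8 = √(1936 + 36)*8 = √1972*8 = (2*√493)*8 = 16*√493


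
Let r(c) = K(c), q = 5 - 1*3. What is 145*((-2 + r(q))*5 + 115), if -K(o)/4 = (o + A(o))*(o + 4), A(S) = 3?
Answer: -71775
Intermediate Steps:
q = 2 (q = 5 - 3 = 2)
K(o) = -4*(3 + o)*(4 + o) (K(o) = -4*(o + 3)*(o + 4) = -4*(3 + o)*(4 + o))
r(c) = -48 - 28*c - 4*c**2
145*((-2 + r(q))*5 + 115) = 145*((-2 + (-48 - 28*2 - 4*2**2))*5 + 115) = 145*((-2 + (-48 - 56 - 4*4))*5 + 115) = 145*((-2 + (-48 - 56 - 16))*5 + 115) = 145*((-2 - 120)*5 + 115) = 145*(-122*5 + 115) = 145*(-610 + 115) = 145*(-495) = -71775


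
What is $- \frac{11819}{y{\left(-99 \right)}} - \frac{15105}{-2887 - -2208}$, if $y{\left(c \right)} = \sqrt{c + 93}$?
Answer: $\frac{15105}{679} + \frac{11819 i \sqrt{6}}{6} \approx 22.246 + 4825.1 i$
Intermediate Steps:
$y{\left(c \right)} = \sqrt{93 + c}$
$- \frac{11819}{y{\left(-99 \right)}} - \frac{15105}{-2887 - -2208} = - \frac{11819}{\sqrt{93 - 99}} - \frac{15105}{-2887 - -2208} = - \frac{11819}{\sqrt{-6}} - \frac{15105}{-2887 + 2208} = - \frac{11819}{i \sqrt{6}} - \frac{15105}{-679} = - 11819 \left(- \frac{i \sqrt{6}}{6}\right) - - \frac{15105}{679} = \frac{11819 i \sqrt{6}}{6} + \frac{15105}{679} = \frac{15105}{679} + \frac{11819 i \sqrt{6}}{6}$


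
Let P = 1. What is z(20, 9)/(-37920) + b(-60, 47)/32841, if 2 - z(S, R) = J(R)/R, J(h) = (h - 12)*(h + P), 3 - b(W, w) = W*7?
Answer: 330521/25944390 ≈ 0.012740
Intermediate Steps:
b(W, w) = 3 - 7*W (b(W, w) = 3 - W*7 = 3 - 7*W)
J(h) = (1 + h)*(-12 + h) (J(h) = (h - 12)*(h + 1) = (-12 + h)*(1 + h) = (1 + h)*(-12 + h))
z(S, R) = 2 - (-12 + R**2 - 11*R)/R
z(20, 9)/(-37920) + b(-60, 47)/32841 = (13 - 1*9 + 12/9)/(-37920) + (3 - 7*(-60))/32841 = (13 - 9 + 12*(1/9))*(-1/37920) + (3 + 420)*(1/32841) = (13 - 9 + 4/3)*(-1/37920) + 423*(1/32841) = (16/3)*(-1/37920) + 47/3649 = -1/7110 + 47/3649 = 330521/25944390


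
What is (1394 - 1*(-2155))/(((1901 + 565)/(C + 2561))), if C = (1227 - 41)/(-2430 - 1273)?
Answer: 1602491293/434838 ≈ 3685.3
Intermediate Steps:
C = -1186/3703 (C = 1186/(-3703) = 1186*(-1/3703) = -1186/3703 ≈ -0.32028)
(1394 - 1*(-2155))/(((1901 + 565)/(C + 2561))) = (1394 - 1*(-2155))/(((1901 + 565)/(-1186/3703 + 2561))) = (1394 + 2155)/((2466/(9482197/3703))) = 3549/((2466*(3703/9482197))) = 3549/(9131598/9482197) = 3549*(9482197/9131598) = 1602491293/434838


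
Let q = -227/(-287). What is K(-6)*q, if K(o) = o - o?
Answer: 0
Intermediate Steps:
K(o) = 0
q = 227/287 (q = -227*(-1/287) = 227/287 ≈ 0.79094)
K(-6)*q = 0*(227/287) = 0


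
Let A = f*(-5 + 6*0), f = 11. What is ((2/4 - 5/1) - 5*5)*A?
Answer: 3245/2 ≈ 1622.5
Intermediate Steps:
A = -55 (A = 11*(-5 + 6*0) = 11*(-5 + 0) = 11*(-5) = -55)
((2/4 - 5/1) - 5*5)*A = ((2/4 - 5/1) - 5*5)*(-55) = ((2*(1/4) - 5*1) - 25)*(-55) = ((1/2 - 5) - 25)*(-55) = (-9/2 - 25)*(-55) = -59/2*(-55) = 3245/2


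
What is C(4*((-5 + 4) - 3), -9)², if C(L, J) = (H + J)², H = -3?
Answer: 20736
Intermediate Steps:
C(L, J) = (-3 + J)²
C(4*((-5 + 4) - 3), -9)² = ((-3 - 9)²)² = ((-12)²)² = 144² = 20736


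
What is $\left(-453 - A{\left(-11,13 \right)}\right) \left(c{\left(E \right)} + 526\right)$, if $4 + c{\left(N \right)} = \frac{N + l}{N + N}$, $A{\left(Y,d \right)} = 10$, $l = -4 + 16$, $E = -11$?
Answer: $- \frac{5316629}{22} \approx -2.4167 \cdot 10^{5}$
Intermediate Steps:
$l = 12$
$c{\left(N \right)} = -4 + \frac{12 + N}{2 N}$ ($c{\left(N \right)} = -4 + \frac{N + 12}{N + N} = -4 + \frac{12 + N}{2 N}$)
$\left(-453 - A{\left(-11,13 \right)}\right) \left(c{\left(E \right)} + 526\right) = \left(-453 - 10\right) \left(\left(- \frac{7}{2} + \frac{6}{-11}\right) + 526\right) = \left(-453 - 10\right) \left(\left(- \frac{7}{2} + 6 \left(- \frac{1}{11}\right)\right) + 526\right) = - 463 \left(\left(- \frac{7}{2} - \frac{6}{11}\right) + 526\right) = - 463 \left(- \frac{89}{22} + 526\right) = \left(-463\right) \frac{11483}{22} = - \frac{5316629}{22}$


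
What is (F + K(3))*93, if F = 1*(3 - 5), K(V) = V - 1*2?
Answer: -93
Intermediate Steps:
K(V) = -2 + V (K(V) = V - 2 = -2 + V)
F = -2 (F = 1*(-2) = -2)
(F + K(3))*93 = (-2 + (-2 + 3))*93 = (-2 + 1)*93 = -1*93 = -93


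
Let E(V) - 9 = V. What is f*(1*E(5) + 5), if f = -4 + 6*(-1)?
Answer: -190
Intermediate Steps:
f = -10 (f = -4 - 6 = -10)
E(V) = 9 + V
f*(1*E(5) + 5) = -10*(1*(9 + 5) + 5) = -10*(1*14 + 5) = -10*(14 + 5) = -10*19 = -190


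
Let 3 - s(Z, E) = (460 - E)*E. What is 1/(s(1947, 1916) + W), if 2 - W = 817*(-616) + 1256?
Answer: 1/3291717 ≈ 3.0379e-7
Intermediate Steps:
s(Z, E) = 3 - E*(460 - E) (s(Z, E) = 3 - (460 - E)*E = 3 - E*(460 - E))
W = 502018 (W = 2 - (817*(-616) + 1256) = 2 - (-503272 + 1256) = 2 - 1*(-502016) = 2 + 502016 = 502018)
1/(s(1947, 1916) + W) = 1/((3 + 1916**2 - 460*1916) + 502018) = 1/((3 + 3671056 - 881360) + 502018) = 1/(2789699 + 502018) = 1/3291717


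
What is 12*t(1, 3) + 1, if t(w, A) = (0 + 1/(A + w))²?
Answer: 7/4 ≈ 1.7500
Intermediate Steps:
t(w, A) = (A + w)⁻² (t(w, A) = (1/(A + w))² = (A + w)⁻²)
12*t(1, 3) + 1 = 12/(3 + 1)² + 1 = 12/4² + 1 = 12*(1/16) + 1 = ¾ + 1 = 7/4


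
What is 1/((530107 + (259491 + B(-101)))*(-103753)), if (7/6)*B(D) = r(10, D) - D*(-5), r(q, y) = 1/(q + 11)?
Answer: -49/4012034509782 ≈ -1.2213e-11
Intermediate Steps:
r(q, y) = 1/(11 + q)
B(D) = 2/49 + 30*D/7 (B(D) = 6*(1/(11 + 10) - D*(-5))/7 = 6*(1/21 - (-5)*D)/7 = 6*(1/21 + 5*D)/7 = 2/49 + 30*D/7)
1/((530107 + (259491 + B(-101)))*(-103753)) = 1/((530107 + (259491 + (2/49 + (30/7)*(-101))))*(-103753)) = -1/103753/(530107 + (259491 + (2/49 - 3030/7))) = -1/103753/(530107 + (259491 - 21208/49)) = -1/103753/(530107 + 12693851/49) = -1/103753/(38669094/49) = (49/38669094)*(-1/103753) = -49/4012034509782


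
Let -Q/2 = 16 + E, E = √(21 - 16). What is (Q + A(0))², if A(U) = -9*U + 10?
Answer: 504 + 88*√5 ≈ 700.77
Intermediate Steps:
E = √5 ≈ 2.2361
Q = -32 - 2*√5 (Q = -2*(16 + √5) = -32 - 2*√5 ≈ -36.472)
A(U) = 10 - 9*U
(Q + A(0))² = ((-32 - 2*√5) + (10 - 9*0))² = ((-32 - 2*√5) + (10 + 0))² = ((-32 - 2*√5) + 10)² = (-22 - 2*√5)²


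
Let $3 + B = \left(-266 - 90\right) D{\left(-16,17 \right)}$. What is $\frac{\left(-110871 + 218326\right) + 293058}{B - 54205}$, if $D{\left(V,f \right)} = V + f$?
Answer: $- \frac{400513}{54564} \approx -7.3402$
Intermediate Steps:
$B = -359$ ($B = -3 + \left(-266 - 90\right) \left(-16 + 17\right) = -3 - 356 = -359$)
$\frac{\left(-110871 + 218326\right) + 293058}{B - 54205} = \frac{\left(-110871 + 218326\right) + 293058}{-359 - 54205} = \frac{107455 + 293058}{-54564} = 400513 \left(- \frac{1}{54564}\right) = - \frac{400513}{54564}$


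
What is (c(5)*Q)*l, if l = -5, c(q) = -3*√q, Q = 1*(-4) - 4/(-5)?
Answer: -48*√5 ≈ -107.33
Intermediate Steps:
Q = -16/5 (Q = -4 - 4*(-⅕) = -4 + ⅘ = -16/5 ≈ -3.2000)
(c(5)*Q)*l = (-3*√5*(-16/5))*(-5) = (48*√5/5)*(-5) = -48*√5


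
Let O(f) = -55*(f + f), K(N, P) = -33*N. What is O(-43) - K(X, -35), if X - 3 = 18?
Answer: 5423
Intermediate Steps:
X = 21 (X = 3 + 18 = 21)
O(f) = -110*f
O(-43) - K(X, -35) = -110*(-43) - (-33)*21 = 4730 - 1*(-693) = 4730 + 693 = 5423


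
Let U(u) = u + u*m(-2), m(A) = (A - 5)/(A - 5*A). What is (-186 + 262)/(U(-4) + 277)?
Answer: 152/553 ≈ 0.27486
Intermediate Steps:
m(A) = -(-5 + A)/(4*A) (m(A) = (-5 + A)/((-4*A)) = (-5 + A)*(-1/(4*A)) = -(-5 + A)/(4*A))
U(u) = u/8 (U(u) = u + u*((¼)*(5 - 1*(-2))/(-2)) = u + u*((¼)*(-½)*(5 + 2)) = u + u*((¼)*(-½)*7) = u + u*(-7/8) = u - 7*u/8 = u/8)
(-186 + 262)/(U(-4) + 277) = (-186 + 262)/((⅛)*(-4) + 277) = 76/(-½ + 277) = 76/(553/2) = 76*(2/553) = 152/553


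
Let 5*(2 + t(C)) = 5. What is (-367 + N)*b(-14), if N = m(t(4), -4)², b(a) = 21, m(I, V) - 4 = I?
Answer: -7518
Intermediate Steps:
t(C) = -1 (t(C) = -2 + (⅕)*5 = -2 + 1 = -1)
m(I, V) = 4 + I
N = 9 (N = (4 - 1)² = 3² = 9)
(-367 + N)*b(-14) = (-367 + 9)*21 = -358*21 = -7518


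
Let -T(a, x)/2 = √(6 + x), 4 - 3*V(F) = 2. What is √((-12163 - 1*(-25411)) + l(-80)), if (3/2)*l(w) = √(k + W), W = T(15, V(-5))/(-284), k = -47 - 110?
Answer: √(601048512 + 142*I*√213*√(33441 - √15))/213 ≈ 115.1 + 0.036285*I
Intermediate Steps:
V(F) = ⅔ (V(F) = 4/3 - ⅓*2 = 4/3 - ⅔ = ⅔)
T(a, x) = -2*√(6 + x)
k = -157
W = √15/213 (W = -2*√(6 + ⅔)/(-284) = -4*√15/3*(-1/284) = √15/213 ≈ 0.018183)
l(w) = 2*√(-157 + √15/213)/3
√((-12163 - 1*(-25411)) + l(-80)) = √((-12163 - 1*(-25411)) + 2*√(-7122933 + 213*√15)/639) = √((-12163 + 25411) + 2*√(-7122933 + 213*√15)/639) = √(13248 + 2*√(-7122933 + 213*√15)/639)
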